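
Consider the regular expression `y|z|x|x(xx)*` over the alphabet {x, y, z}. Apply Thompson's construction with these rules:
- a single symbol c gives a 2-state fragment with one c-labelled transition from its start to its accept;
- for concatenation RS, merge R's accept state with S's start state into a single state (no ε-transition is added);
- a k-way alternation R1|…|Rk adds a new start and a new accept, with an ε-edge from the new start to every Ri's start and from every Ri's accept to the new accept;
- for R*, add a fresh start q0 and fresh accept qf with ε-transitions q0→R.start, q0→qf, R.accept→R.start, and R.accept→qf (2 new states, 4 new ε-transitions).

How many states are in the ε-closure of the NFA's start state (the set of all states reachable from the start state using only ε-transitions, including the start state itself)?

Compute the ε-closure size of each fragment's start state recursively; a symbol fragment's start has no outgoing ε-edge, so its closure is just itself (size 1).
  xx → same as the first factor's closure: C = 1
  (xx)* → C = 1 (new start) + 1 (body) + 1 (new accept) = 3
  x(xx)* → C equals the left operand's closure size = 1 (its accept is not ε-reachable, so the closure stops there)
  y|z|x|x(xx)* → new start ε-reaches every alternative's start; none of them accept ε, so the new accept is not reached: C = 1 + 1 + 1 + 1 + 1 = 5

5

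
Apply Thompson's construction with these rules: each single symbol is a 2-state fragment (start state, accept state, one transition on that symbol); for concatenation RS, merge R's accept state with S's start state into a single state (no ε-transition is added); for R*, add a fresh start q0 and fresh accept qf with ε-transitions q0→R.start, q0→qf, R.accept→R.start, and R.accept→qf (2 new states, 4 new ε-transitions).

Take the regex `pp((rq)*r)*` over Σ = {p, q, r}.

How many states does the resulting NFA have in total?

10

Per subexpression:
Each of the 5 symbol leaves contributes a 2-state fragment.
  rq = 3 states
  (rq)* = 5 states
  (rq)*r = 6 states
  ((rq)*r)* = 8 states
  pp((rq)*r)* = 10 states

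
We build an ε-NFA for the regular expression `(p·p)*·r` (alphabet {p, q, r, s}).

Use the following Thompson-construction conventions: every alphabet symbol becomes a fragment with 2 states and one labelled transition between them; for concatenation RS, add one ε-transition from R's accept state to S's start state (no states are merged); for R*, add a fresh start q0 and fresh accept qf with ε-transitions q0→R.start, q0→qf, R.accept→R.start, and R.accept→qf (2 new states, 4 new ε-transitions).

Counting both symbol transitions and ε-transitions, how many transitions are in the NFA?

Recursing over subexpressions:
Each of the 3 symbol leaves contributes 1 transition (1 symbol, 0 ε).
  p·p — 3 transitions (2 symbol, 1 ε)
  (p·p)* — 7 transitions (2 symbol, 5 ε)
  (p·p)*·r — 9 transitions (3 symbol, 6 ε)

9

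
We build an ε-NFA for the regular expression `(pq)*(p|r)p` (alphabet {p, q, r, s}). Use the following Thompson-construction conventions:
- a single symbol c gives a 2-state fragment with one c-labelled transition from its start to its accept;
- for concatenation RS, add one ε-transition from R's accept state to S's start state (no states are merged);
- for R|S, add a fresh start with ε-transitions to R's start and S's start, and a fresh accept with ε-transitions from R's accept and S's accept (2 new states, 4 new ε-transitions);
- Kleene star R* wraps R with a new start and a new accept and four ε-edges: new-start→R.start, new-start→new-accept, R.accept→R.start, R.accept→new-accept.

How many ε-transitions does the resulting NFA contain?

Bottom-up over the parse tree:
Each of the 5 symbol leaves contributes 0 ε-transitions.
  pq → 1 ε-transition
  (pq)* → 5 ε-transitions
  p|r → 4 ε-transitions
  (pq)*(p|r)p → 11 ε-transitions

11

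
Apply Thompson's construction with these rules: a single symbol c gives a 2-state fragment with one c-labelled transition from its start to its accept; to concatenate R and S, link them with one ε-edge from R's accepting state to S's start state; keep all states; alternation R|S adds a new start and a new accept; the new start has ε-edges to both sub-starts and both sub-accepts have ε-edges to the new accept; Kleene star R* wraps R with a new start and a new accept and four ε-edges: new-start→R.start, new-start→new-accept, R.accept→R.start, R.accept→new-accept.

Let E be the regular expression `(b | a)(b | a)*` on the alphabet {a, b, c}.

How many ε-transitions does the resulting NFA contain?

Per subexpression:
Each of the 4 symbol leaves contributes 0 ε-transitions.
  b | a → 4 ε-transitions
  b | a → 4 ε-transitions
  (b | a)* → 8 ε-transitions
  (b | a)(b | a)* → 13 ε-transitions

13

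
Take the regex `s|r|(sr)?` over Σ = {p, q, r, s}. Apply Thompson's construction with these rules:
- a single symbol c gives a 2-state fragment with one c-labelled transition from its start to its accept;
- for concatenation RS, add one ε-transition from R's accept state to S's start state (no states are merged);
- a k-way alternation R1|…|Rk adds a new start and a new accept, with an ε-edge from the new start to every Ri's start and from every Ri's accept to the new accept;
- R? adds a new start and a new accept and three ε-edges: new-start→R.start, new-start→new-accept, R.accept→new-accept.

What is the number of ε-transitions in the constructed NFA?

10

Building bottom-up:
Each of the 4 symbol leaves contributes 0 ε-transitions.
  sr → 1 ε-transition
  (sr)? → 4 ε-transitions
  s|r|(sr)? → 10 ε-transitions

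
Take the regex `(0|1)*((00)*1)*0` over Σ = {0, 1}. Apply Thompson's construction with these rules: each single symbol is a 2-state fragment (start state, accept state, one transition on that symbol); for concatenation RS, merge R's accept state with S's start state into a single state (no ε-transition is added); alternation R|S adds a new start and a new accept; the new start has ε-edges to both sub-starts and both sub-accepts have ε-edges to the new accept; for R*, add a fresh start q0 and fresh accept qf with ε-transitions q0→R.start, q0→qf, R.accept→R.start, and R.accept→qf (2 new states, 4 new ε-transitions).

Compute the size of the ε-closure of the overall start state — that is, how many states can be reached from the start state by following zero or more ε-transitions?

Compute the ε-closure size of each fragment's start state recursively; a symbol fragment's start has no outgoing ε-edge, so its closure is just itself (size 1).
  0|1 : |ε-closure| = 1 + 1 + 1 = 3 (the new accept is not ε-reachable since no branch accepts ε)
  (0|1)* : new start has ε-edges to the inner start and to the new accept, so |ε-closure| = 2 + 3 = 5
  00 : same as the first factor's closure: |ε-closure| = 1
  (00)* : |ε-closure| = 1 (new start) + 1 (body) + 1 (new accept) = 3
  (00)*1 : |ε-closure| = 3 + (1−1) = 3 (closure spills across the concat boundary because the left factor accepts ε)
  ((00)*1)* : the star's fresh start ε-reaches both the body's start and the fresh accept: |ε-closure| = 2 + 3 = 5
  (0|1)*((00)*1)*0 : |ε-closure| = 5 + (5−1) + (1−1) = 9 (closure spills across the concat boundary because the left factor accepts ε)

9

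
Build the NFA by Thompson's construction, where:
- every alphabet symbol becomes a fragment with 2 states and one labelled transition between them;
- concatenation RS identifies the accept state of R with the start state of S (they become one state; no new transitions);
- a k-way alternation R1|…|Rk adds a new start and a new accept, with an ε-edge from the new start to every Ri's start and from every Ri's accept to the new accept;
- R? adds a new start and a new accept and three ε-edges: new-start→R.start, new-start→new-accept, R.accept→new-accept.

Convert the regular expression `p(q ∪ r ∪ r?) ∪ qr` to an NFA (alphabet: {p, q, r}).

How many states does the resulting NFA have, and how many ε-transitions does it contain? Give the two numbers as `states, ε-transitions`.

Per subexpression:
Each of the 6 symbol leaves contributes 2 states and 0 ε-transitions.
  r? : 4 states, 3 ε-transitions
  q ∪ r ∪ r? : 10 states, 9 ε-transitions
  p(q ∪ r ∪ r?) : 11 states, 9 ε-transitions
  qr : 3 states, 0 ε-transitions
  p(q ∪ r ∪ r?) ∪ qr : 16 states, 13 ε-transitions

16, 13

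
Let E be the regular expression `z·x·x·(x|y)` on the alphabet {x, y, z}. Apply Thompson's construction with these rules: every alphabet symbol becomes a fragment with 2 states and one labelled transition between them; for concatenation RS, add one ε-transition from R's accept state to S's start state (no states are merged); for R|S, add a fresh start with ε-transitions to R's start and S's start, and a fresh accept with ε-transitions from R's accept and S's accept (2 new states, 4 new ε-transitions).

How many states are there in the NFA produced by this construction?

12

Per subexpression:
Each of the 5 symbol leaves contributes a 2-state fragment.
  x|y → 6 states
  z·x·x·(x|y) → 12 states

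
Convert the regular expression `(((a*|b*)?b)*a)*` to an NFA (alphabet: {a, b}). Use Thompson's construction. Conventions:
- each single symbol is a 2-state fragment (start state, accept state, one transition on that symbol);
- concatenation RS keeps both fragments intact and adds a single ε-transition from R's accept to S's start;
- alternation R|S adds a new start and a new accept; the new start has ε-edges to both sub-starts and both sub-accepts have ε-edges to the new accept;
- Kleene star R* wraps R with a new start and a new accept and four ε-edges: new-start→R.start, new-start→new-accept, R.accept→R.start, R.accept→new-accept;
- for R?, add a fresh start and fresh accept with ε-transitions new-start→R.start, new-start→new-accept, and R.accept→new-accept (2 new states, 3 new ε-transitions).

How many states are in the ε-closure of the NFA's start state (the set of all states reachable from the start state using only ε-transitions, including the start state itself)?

16

Work bottom-up. For each fragment F, track |ε-closure(F.start)| and whether F's accept lies in that closure (i.e. whether F accepts ε). A single-symbol fragment has closure size 1 and does not accept ε.
  a* — |ε-closure| = 1 (new start) + 1 (body) + 1 (new accept) = 3
  b* — |ε-closure| = 1 (new start) + 1 (body) + 1 (new accept) = 3
  a*|b* — new start ε-reaches every alternative's start; at least one alternative accepts ε, so the union's new accept is reached too: |ε-closure| = 1 + 3 + 3 + 1 = 8
  (a*|b*)? — |ε-closure| = 1 (new start) + 8 (body) + 1 (new accept, via ε) = 10
  (a*|b*)?b — |ε-closure| = 10 + 1 = 11 (closure spills across the concat boundary because the left factor accepts ε)
  ((a*|b*)?b)* — |ε-closure| = 1 (new start) + 11 (body) + 1 (new accept) = 13
  ((a*|b*)?b)*a — the left operand accepts ε, so the closure extends into the next operand (via the concat ε-link); |ε-closure| = 13 + 1 = 14
  (((a*|b*)?b)*a)* — new start has ε-edges to the inner start and to the new accept, so |ε-closure| = 2 + 14 = 16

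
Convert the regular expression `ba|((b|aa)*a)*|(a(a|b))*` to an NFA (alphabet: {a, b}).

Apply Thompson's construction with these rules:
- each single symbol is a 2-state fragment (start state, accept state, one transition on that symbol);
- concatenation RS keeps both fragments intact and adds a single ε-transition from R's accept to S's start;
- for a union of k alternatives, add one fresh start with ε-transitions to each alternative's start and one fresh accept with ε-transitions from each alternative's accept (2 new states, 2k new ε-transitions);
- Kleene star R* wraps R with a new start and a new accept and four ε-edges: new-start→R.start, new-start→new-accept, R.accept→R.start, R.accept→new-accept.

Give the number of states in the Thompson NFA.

30

By structural recursion:
Each of the 9 symbol leaves contributes a 2-state fragment.
  ba — 4 states
  aa — 4 states
  b|aa — 8 states
  (b|aa)* — 10 states
  (b|aa)*a — 12 states
  ((b|aa)*a)* — 14 states
  a|b — 6 states
  a(a|b) — 8 states
  (a(a|b))* — 10 states
  ba|((b|aa)*a)*|(a(a|b))* — 30 states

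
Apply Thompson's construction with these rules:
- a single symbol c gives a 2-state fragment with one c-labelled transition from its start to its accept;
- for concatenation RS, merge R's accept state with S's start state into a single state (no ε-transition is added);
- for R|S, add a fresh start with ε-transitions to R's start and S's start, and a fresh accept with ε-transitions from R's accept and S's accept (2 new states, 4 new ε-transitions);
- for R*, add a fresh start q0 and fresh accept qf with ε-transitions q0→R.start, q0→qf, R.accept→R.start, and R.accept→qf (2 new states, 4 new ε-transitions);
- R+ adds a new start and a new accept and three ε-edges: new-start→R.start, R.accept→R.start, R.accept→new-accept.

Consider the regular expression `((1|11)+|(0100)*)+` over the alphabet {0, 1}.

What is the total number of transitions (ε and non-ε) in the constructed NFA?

25

Per subexpression:
Each of the 7 symbol leaves contributes 1 transition (1 symbol, 0 ε).
  11 : 2 transitions (2 symbol, 0 ε)
  1|11 : 7 transitions (3 symbol, 4 ε)
  (1|11)+ : 10 transitions (3 symbol, 7 ε)
  0100 : 4 transitions (4 symbol, 0 ε)
  (0100)* : 8 transitions (4 symbol, 4 ε)
  (1|11)+|(0100)* : 22 transitions (7 symbol, 15 ε)
  ((1|11)+|(0100)*)+ : 25 transitions (7 symbol, 18 ε)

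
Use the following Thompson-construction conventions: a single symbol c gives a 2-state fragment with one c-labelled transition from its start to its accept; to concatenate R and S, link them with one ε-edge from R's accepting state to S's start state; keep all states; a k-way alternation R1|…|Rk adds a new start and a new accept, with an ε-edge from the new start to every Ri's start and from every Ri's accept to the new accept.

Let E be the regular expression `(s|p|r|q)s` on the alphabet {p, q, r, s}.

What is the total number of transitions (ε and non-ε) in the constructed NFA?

14

Building bottom-up:
Each of the 5 symbol leaves contributes 1 transition (1 symbol, 0 ε).
  s|p|r|q : 12 transitions (4 symbol, 8 ε)
  (s|p|r|q)s : 14 transitions (5 symbol, 9 ε)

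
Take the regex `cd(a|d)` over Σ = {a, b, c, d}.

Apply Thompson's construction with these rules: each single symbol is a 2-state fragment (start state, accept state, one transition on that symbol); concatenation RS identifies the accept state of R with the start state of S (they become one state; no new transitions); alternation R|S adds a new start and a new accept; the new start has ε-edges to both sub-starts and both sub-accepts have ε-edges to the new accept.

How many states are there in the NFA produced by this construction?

8

By structural recursion:
Each of the 4 symbol leaves contributes a 2-state fragment.
  a|d = 6 states
  cd(a|d) = 8 states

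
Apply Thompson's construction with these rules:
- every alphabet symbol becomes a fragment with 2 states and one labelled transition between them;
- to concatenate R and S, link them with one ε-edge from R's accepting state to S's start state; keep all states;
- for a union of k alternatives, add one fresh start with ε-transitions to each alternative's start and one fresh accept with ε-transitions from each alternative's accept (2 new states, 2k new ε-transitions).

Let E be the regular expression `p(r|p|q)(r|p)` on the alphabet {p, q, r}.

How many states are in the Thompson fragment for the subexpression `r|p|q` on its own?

8

Fragment for `r|p|q`:
Each of the 3 symbol leaves contributes a 2-state fragment.
  r|p|q : 8 states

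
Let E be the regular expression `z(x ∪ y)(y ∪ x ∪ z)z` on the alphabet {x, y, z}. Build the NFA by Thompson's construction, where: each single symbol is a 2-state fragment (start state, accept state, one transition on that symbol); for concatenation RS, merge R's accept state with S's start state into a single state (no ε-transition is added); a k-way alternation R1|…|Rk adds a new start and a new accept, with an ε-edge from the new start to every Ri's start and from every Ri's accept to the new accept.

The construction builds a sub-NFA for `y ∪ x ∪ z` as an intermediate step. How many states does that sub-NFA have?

Fragment for `y ∪ x ∪ z`:
Each of the 3 symbol leaves contributes a 2-state fragment.
  y ∪ x ∪ z : 8 states

8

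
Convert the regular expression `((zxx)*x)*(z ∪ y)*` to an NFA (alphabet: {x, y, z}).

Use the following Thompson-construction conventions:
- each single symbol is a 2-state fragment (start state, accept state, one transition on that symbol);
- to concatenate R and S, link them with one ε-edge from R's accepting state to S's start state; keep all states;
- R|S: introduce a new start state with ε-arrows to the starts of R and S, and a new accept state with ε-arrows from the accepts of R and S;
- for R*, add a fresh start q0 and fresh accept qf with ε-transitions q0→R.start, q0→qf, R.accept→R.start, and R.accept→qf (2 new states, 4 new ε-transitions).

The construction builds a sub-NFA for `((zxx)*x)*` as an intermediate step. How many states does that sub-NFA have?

Fragment for `((zxx)*x)*`:
Each of the 4 symbol leaves contributes a 2-state fragment.
  zxx = 6 states
  (zxx)* = 8 states
  (zxx)*x = 10 states
  ((zxx)*x)* = 12 states

12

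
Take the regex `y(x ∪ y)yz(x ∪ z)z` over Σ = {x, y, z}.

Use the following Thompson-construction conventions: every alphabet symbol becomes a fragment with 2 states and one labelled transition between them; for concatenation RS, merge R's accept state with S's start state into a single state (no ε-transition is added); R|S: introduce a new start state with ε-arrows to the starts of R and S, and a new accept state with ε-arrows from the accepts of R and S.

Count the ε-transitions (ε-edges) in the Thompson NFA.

Recursing over subexpressions:
Each of the 8 symbol leaves contributes 0 ε-transitions.
  x ∪ y → 4 ε-transitions
  x ∪ z → 4 ε-transitions
  y(x ∪ y)yz(x ∪ z)z → 8 ε-transitions

8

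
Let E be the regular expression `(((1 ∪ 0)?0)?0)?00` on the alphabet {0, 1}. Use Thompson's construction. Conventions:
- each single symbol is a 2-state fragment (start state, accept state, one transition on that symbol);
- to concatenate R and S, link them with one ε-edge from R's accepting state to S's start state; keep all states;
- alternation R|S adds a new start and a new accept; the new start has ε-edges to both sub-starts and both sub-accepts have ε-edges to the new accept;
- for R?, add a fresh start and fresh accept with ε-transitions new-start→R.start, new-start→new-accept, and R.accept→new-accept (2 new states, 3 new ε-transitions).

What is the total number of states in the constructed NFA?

By structural recursion:
Each of the 6 symbol leaves contributes a 2-state fragment.
  1 ∪ 0 → 6 states
  (1 ∪ 0)? → 8 states
  (1 ∪ 0)?0 → 10 states
  ((1 ∪ 0)?0)? → 12 states
  ((1 ∪ 0)?0)?0 → 14 states
  (((1 ∪ 0)?0)?0)? → 16 states
  (((1 ∪ 0)?0)?0)?00 → 20 states

20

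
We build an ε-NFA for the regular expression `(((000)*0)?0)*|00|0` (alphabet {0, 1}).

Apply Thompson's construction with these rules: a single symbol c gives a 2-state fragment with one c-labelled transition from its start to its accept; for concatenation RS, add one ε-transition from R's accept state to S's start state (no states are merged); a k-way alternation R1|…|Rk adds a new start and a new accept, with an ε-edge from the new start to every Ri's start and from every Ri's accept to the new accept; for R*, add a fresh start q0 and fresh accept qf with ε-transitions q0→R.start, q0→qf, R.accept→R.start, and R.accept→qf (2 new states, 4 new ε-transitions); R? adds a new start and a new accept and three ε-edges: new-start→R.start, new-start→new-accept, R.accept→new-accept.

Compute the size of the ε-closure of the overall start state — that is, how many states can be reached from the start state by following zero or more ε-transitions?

Let C(F) = |ε-closure(F.start)| within fragment F, and note whether F accepts ε. Symbol fragments have C = 1 and do not accept ε. Then:
  000 : same as the first factor's closure: C = 1
  (000)* : the star's fresh start ε-reaches both the body's start and the fresh accept: C = 2 + 1 = 3
  (000)*0 : the left operand accepts ε, so the closure extends into the next operand (via the concat ε-link); C = 3 + 1 = 4
  ((000)*0)? : new start has ε-edges to the inner start and to the new accept, so C = 2 + 4 = 6
  ((000)*0)?0 : C = 6 + 1 = 7 (closure spills across the concat boundary because the left factor accepts ε)
  (((000)*0)?0)* : new start has ε-edges to the inner start and to the new accept, so C = 2 + 7 = 9
  00 : same as the first factor's closure: C = 1
  (((000)*0)?0)*|00|0 : new start ε-reaches every alternative's start; at least one alternative accepts ε, so the union's new accept is reached too: C = 1 + 9 + 1 + 1 + 1 = 13

13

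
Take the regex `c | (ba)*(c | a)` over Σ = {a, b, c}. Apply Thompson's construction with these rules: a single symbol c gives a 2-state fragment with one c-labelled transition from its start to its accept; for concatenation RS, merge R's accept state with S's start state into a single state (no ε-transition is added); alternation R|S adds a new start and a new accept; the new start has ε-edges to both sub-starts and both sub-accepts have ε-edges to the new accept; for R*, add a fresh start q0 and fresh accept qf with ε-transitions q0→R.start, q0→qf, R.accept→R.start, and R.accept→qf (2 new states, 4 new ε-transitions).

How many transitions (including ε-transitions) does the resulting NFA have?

17

Building bottom-up:
Each of the 5 symbol leaves contributes 1 transition (1 symbol, 0 ε).
  ba : 2 transitions (2 symbol, 0 ε)
  (ba)* : 6 transitions (2 symbol, 4 ε)
  c | a : 6 transitions (2 symbol, 4 ε)
  (ba)*(c | a) : 12 transitions (4 symbol, 8 ε)
  c | (ba)*(c | a) : 17 transitions (5 symbol, 12 ε)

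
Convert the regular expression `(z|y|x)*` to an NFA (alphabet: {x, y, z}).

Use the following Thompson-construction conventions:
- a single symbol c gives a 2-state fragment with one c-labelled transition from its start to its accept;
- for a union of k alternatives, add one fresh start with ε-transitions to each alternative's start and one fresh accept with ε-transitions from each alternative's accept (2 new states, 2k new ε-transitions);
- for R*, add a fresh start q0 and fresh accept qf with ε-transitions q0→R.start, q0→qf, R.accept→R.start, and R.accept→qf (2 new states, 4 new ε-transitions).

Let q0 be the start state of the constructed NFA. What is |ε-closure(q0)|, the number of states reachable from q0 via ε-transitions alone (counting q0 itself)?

Compute the ε-closure size of each fragment's start state recursively; a symbol fragment's start has no outgoing ε-edge, so its closure is just itself (size 1).
  z|y|x → |closure| = 1 + 1 + 1 + 1 = 4 (the new accept is not ε-reachable since no branch accepts ε)
  (z|y|x)* → new start has ε-edges to the inner start and to the new accept, so |closure| = 2 + 4 = 6

6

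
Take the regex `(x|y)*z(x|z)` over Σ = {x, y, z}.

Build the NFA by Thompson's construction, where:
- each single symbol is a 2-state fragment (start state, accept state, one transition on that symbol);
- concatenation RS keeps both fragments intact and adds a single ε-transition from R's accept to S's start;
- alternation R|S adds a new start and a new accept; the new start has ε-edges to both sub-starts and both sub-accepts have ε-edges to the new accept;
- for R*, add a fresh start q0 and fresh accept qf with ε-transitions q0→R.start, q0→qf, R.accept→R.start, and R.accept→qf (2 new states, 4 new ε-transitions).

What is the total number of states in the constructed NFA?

16

Building bottom-up:
Each of the 5 symbol leaves contributes a 2-state fragment.
  x|y → 6 states
  (x|y)* → 8 states
  x|z → 6 states
  (x|y)*z(x|z) → 16 states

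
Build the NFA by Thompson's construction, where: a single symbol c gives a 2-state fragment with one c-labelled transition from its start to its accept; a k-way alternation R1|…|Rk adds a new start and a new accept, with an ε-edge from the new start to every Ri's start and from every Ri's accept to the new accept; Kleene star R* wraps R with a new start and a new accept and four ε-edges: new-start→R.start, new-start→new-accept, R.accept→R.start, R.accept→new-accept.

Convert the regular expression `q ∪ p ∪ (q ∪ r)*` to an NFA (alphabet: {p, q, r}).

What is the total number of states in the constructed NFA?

14

By structural recursion:
Each of the 4 symbol leaves contributes a 2-state fragment.
  q ∪ r = 6 states
  (q ∪ r)* = 8 states
  q ∪ p ∪ (q ∪ r)* = 14 states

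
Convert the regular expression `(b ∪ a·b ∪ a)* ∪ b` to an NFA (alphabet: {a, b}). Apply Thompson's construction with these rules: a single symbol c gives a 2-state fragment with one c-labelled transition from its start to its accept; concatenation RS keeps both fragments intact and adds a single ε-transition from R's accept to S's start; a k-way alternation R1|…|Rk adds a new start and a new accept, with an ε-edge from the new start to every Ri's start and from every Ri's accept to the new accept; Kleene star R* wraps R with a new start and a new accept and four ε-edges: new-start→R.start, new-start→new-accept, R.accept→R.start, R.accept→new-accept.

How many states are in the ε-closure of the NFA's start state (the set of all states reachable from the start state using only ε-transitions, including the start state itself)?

9

Compute the ε-closure size of each fragment's start state recursively; a symbol fragment's start has no outgoing ε-edge, so its closure is just itself (size 1).
  a·b : |ε-closure| equals the left operand's closure size = 1 (its accept is not ε-reachable, so the closure stops there)
  b ∪ a·b ∪ a : |ε-closure| = 1 + 1 + 1 + 1 = 4 (the new accept is not ε-reachable since no branch accepts ε)
  (b ∪ a·b ∪ a)* : new start has ε-edges to the inner start and to the new accept, so |ε-closure| = 2 + 4 = 6
  (b ∪ a·b ∪ a)* ∪ b : new start ε-reaches every alternative's start; at least one alternative accepts ε, so the union's new accept is reached too: |ε-closure| = 1 + 6 + 1 + 1 = 9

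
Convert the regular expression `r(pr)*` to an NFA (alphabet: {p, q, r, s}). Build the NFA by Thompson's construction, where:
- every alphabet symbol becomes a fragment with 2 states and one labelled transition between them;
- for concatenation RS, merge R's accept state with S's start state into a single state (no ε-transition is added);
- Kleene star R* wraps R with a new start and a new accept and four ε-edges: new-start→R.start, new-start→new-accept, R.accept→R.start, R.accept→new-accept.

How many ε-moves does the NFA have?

4

Bottom-up over the parse tree:
Each of the 3 symbol leaves contributes 0 ε-transitions.
  pr → 0 ε-transitions
  (pr)* → 4 ε-transitions
  r(pr)* → 4 ε-transitions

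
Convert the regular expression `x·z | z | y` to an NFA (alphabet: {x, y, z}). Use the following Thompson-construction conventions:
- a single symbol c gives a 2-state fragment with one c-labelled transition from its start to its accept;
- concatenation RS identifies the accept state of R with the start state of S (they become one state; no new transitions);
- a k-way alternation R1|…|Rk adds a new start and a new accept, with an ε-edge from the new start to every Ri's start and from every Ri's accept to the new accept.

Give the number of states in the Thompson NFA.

Recursing over subexpressions:
Each of the 4 symbol leaves contributes a 2-state fragment.
  x·z : 3 states
  x·z | z | y : 9 states

9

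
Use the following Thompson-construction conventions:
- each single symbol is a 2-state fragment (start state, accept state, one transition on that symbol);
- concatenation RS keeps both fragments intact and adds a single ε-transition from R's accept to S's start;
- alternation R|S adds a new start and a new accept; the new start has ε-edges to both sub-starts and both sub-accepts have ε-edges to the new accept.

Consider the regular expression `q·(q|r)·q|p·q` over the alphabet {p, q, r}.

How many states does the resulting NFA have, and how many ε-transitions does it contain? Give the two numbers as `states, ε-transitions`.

16, 11

Per subexpression:
Each of the 6 symbol leaves contributes 2 states and 0 ε-transitions.
  q|r : 6 states, 4 ε-transitions
  q·(q|r)·q : 10 states, 6 ε-transitions
  p·q : 4 states, 1 ε-transition
  q·(q|r)·q|p·q : 16 states, 11 ε-transitions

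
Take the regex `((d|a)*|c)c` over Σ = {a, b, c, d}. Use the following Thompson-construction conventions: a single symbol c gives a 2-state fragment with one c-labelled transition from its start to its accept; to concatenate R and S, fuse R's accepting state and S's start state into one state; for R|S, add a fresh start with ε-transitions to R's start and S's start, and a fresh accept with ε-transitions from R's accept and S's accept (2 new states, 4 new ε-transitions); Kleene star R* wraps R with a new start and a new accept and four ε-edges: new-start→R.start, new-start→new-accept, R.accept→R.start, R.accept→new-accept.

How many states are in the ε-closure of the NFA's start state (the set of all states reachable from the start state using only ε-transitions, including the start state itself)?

8

Let C(F) = |ε-closure(F.start)| within fragment F, and note whether F accepts ε. Symbol fragments have C = 1 and do not accept ε. Then:
  d|a — new start ε-reaches every alternative's start; none of them accept ε, so the new accept is not reached: |closure| = 1 + 1 + 1 = 3
  (d|a)* — |closure| = 1 (new start) + 3 (body) + 1 (new accept) = 5
  (d|a)*|c — new start ε-reaches every alternative's start; at least one alternative accepts ε, so the union's new accept is reached too: |closure| = 1 + 5 + 1 + 1 = 8
  ((d|a)*|c)c — |closure| = 8 + (1−1) = 8 (closure spills across the concat boundary because the left factor accepts ε)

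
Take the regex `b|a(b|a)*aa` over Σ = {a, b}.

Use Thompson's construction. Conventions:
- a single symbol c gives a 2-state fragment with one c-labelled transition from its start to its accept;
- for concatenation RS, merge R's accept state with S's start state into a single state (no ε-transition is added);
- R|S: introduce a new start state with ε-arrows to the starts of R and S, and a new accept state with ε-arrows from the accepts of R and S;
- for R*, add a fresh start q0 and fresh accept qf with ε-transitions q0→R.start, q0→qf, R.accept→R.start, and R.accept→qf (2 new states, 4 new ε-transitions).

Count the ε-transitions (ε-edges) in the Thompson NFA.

12

Recursing over subexpressions:
Each of the 6 symbol leaves contributes 0 ε-transitions.
  b|a : 4 ε-transitions
  (b|a)* : 8 ε-transitions
  a(b|a)*aa : 8 ε-transitions
  b|a(b|a)*aa : 12 ε-transitions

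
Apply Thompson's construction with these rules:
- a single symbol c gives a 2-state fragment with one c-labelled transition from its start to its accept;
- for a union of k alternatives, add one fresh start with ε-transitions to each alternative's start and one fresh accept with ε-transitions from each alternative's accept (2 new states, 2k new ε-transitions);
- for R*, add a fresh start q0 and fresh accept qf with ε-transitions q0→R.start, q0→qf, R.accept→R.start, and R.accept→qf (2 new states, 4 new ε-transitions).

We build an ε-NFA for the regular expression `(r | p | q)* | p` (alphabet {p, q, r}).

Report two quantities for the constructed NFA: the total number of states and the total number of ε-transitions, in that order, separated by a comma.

Building bottom-up:
Each of the 4 symbol leaves contributes 2 states and 0 ε-transitions.
  r | p | q : 8 states, 6 ε-transitions
  (r | p | q)* : 10 states, 10 ε-transitions
  (r | p | q)* | p : 14 states, 14 ε-transitions

14, 14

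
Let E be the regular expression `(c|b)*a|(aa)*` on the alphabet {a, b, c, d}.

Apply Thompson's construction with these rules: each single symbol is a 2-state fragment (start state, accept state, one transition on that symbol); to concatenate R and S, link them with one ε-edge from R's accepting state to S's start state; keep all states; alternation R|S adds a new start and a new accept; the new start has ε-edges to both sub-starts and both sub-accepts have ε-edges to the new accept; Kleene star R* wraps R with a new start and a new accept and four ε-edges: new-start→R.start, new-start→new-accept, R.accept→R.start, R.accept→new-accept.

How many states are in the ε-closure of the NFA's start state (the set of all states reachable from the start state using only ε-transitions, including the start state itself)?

11

Compute the ε-closure size of each fragment's start state recursively; a symbol fragment's start has no outgoing ε-edge, so its closure is just itself (size 1).
  c|b : new start ε-reaches every alternative's start; none of them accept ε, so the new accept is not reached: |closure| = 1 + 1 + 1 = 3
  (c|b)* : |closure| = 1 (new start) + 3 (body) + 1 (new accept) = 5
  (c|b)*a : the left operand accepts ε, so the closure extends into the next operand (via the concat ε-link); |closure| = 5 + 1 = 6
  aa : same as the first factor's closure: |closure| = 1
  (aa)* : the star's fresh start ε-reaches both the body's start and the fresh accept: |closure| = 2 + 1 = 3
  (c|b)*a|(aa)* : new start ε-reaches every alternative's start; at least one alternative accepts ε, so the union's new accept is reached too: |closure| = 1 + 6 + 3 + 1 = 11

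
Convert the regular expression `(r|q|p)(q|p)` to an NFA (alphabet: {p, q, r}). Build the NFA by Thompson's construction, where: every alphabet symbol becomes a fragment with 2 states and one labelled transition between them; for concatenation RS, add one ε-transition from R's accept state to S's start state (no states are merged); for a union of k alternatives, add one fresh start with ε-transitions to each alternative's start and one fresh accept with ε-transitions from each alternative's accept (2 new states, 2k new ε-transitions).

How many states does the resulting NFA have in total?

14

By structural recursion:
Each of the 5 symbol leaves contributes a 2-state fragment.
  r|q|p : 8 states
  q|p : 6 states
  (r|q|p)(q|p) : 14 states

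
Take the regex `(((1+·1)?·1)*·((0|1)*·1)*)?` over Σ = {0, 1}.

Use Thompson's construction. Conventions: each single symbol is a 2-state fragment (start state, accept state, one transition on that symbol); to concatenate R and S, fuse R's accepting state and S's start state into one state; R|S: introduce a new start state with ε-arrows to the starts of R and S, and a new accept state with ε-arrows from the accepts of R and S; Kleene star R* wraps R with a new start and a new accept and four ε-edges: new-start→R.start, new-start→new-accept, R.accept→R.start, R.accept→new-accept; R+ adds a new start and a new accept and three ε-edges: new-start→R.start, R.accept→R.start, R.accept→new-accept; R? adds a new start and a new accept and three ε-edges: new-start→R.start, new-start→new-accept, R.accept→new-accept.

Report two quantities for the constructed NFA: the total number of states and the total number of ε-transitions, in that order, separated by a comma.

Per subexpression:
Each of the 6 symbol leaves contributes 2 states and 0 ε-transitions.
  1+ = 4 states, 3 ε-transitions
  1+·1 = 5 states, 3 ε-transitions
  (1+·1)? = 7 states, 6 ε-transitions
  (1+·1)?·1 = 8 states, 6 ε-transitions
  ((1+·1)?·1)* = 10 states, 10 ε-transitions
  0|1 = 6 states, 4 ε-transitions
  (0|1)* = 8 states, 8 ε-transitions
  (0|1)*·1 = 9 states, 8 ε-transitions
  ((0|1)*·1)* = 11 states, 12 ε-transitions
  ((1+·1)?·1)*·((0|1)*·1)* = 20 states, 22 ε-transitions
  (((1+·1)?·1)*·((0|1)*·1)*)? = 22 states, 25 ε-transitions

22, 25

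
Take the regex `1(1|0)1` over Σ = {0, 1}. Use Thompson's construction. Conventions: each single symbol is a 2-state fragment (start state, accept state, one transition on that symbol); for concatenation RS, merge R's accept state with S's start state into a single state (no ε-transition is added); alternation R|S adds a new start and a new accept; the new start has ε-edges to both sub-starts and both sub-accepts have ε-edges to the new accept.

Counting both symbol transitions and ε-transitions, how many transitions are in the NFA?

8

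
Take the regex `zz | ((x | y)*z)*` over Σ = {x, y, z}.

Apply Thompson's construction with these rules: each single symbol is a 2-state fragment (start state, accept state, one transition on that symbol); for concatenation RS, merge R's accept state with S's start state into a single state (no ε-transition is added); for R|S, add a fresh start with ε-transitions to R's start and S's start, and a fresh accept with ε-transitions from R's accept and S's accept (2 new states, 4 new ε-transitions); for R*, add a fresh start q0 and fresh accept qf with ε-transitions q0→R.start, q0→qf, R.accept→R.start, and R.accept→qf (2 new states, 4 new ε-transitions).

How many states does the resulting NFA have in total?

16

By structural recursion:
Each of the 5 symbol leaves contributes a 2-state fragment.
  zz → 3 states
  x | y → 6 states
  (x | y)* → 8 states
  (x | y)*z → 9 states
  ((x | y)*z)* → 11 states
  zz | ((x | y)*z)* → 16 states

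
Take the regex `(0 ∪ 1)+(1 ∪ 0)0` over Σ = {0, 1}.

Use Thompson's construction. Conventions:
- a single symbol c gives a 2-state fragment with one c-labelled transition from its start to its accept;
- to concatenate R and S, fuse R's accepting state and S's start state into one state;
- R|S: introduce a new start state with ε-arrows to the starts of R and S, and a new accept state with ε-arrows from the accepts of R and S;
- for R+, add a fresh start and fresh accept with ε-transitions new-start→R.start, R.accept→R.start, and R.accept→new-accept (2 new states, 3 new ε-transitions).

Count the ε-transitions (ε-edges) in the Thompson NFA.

Bottom-up over the parse tree:
Each of the 5 symbol leaves contributes 0 ε-transitions.
  0 ∪ 1 → 4 ε-transitions
  (0 ∪ 1)+ → 7 ε-transitions
  1 ∪ 0 → 4 ε-transitions
  (0 ∪ 1)+(1 ∪ 0)0 → 11 ε-transitions

11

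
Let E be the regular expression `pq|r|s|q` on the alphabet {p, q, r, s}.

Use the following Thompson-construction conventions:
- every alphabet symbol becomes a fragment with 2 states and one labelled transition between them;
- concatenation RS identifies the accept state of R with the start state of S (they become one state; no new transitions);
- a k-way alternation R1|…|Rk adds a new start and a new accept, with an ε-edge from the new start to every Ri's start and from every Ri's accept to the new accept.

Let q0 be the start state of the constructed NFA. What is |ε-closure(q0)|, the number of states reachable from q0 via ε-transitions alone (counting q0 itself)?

Compute the ε-closure size of each fragment's start state recursively; a symbol fragment's start has no outgoing ε-edge, so its closure is just itself (size 1).
  pq : |ε-closure| equals the left operand's closure size = 1 (its accept is not ε-reachable, so the closure stops there)
  pq|r|s|q : new start ε-reaches every alternative's start; none of them accept ε, so the new accept is not reached: |ε-closure| = 1 + 1 + 1 + 1 + 1 = 5

5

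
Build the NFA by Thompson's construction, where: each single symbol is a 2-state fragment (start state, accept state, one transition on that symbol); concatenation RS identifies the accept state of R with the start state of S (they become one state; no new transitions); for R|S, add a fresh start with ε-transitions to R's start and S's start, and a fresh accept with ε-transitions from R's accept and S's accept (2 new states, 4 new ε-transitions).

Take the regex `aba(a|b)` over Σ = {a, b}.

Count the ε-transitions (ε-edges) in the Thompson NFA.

4

Bottom-up over the parse tree:
Each of the 5 symbol leaves contributes 0 ε-transitions.
  a|b — 4 ε-transitions
  aba(a|b) — 4 ε-transitions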